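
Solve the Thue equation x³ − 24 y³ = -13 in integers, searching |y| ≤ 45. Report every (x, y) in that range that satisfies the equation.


The equation is x³ - 24y³ = -13. For fixed y, x³ = 24·y³ − 13, so a solution requires the RHS to be a perfect cube.
Strategy: iterate y from -45 to 45, compute RHS = 24·y³ − 13, and check whether it is a (positive or negative) perfect cube.
Check small values of y:
  y = 0: RHS = -13 is not a perfect cube.
  y = 1: RHS = 11 is not a perfect cube.
  y = -1: RHS = -37 is not a perfect cube.
  y = 2: RHS = 179 is not a perfect cube.
  y = -2: RHS = -205 is not a perfect cube.
  y = 3: RHS = 635 is not a perfect cube.
  y = -3: RHS = -661 is not a perfect cube.
Continuing the search up to |y| = 45 finds no solutions either.
No (x, y) in the scanned range satisfies the equation.

No integer solutions with |y| ≤ 45.


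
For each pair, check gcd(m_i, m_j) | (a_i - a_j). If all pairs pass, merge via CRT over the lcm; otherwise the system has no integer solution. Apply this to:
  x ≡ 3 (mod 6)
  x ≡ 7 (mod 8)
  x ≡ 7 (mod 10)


Moduli 6, 8, 10 are not pairwise coprime, so CRT works modulo lcm(m_i) when all pairwise compatibility conditions hold.
Pairwise compatibility: gcd(m_i, m_j) must divide a_i - a_j for every pair.
Merge one congruence at a time:
  Start: x ≡ 3 (mod 6).
  Combine with x ≡ 7 (mod 8): gcd(6, 8) = 2; 7 - 3 = 4, which IS divisible by 2, so compatible.
    Write x = 3 + 6·t and substitute into x ≡ 7 (mod 8): 6·t ≡ 7 − 3 = 4 (mod 8).
    Divide the congruence (and modulus) by g = 2: 3·t ≡ 2 (mod 4).
    The inverse of 3 mod 4 is 3 (since 3·3 = 9 = 2·4 + 1), so t ≡ 3·2 = 6 ≡ 2 (mod 4).
    Then x = 3 + 6·2 = 15, valid modulo lcm(6, 8) = 24: x ≡ 15 (mod 24).
  Combine with x ≡ 7 (mod 10): gcd(24, 10) = 2; 7 - 15 = -8, which IS divisible by 2, so compatible.
    Write x = 15 + 24·t and substitute into x ≡ 7 (mod 10): 24·t ≡ 7 − 15 = -8 (mod 10).
    Divide the congruence (and modulus) by g = 2: 12·t ≡ -4 (mod 5).
    Reduce coefficients mod 5: 2·t ≡ 1 (mod 5).
    The inverse of 2 mod 5 is 3 (since 2·3 = 6 = 1·5 + 1), so t ≡ 3·1 = 3 ≡ 3 (mod 5).
    Then x = 15 + 24·3 = 87, valid modulo lcm(24, 10) = 120: x ≡ 87 (mod 120).
Verify: 87 mod 6 = 3, 87 mod 8 = 7, 87 mod 10 = 7.

x ≡ 87 (mod 120).


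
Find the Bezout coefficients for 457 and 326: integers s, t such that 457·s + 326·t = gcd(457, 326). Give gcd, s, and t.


Euclidean algorithm on (457, 326) — divide until remainder is 0:
  457 = 1 · 326 + 131
  326 = 2 · 131 + 64
  131 = 2 · 64 + 3
  64 = 21 · 3 + 1
  3 = 3 · 1 + 0
gcd(457, 326) = 1.
Track Bezout coefficients alongside the remainders: start with r₀ = 457 = a·1 + b·0 (s = 1, t = 0) and r₁ = 326 = a·0 + b·1 (s = 0, t = 1); each new remainder r_{k+1} = r_{k-1} − q_k·r_k inherits s_{k+1} = s_{k-1} − q_k·s_k, t_{k+1} = t_{k-1} − q_k·t_k, so r_k = a·s_k + b·t_k at every step:
  q = 1: r = 131, s = 1 − 1·0 = 1, t = 0 − 1·1 = -1  (check: 457·1 + 326·(-1) = 131)
  q = 2: r = 64, s = 0 − 2·1 = -2, t = 1 − 2·(-1) = 3  (check: 457·(-2) + 326·3 = 64)
  q = 2: r = 3, s = 1 − 2·(-2) = 5, t = -1 − 2·3 = -7  (check: 457·5 + 326·(-7) = 3)
  q = 21: r = 1, s = -2 − 21·5 = -107, t = 3 − 21·(-7) = 150  (check: 457·(-107) + 326·150 = 1)
The row with r = 1 (the gcd) gives the Bezout coefficients s = -107, t = 150.
Result: 457 · (-107) + 326 · (150) = 1.

gcd(457, 326) = 1; s = -107, t = 150 (check: 457·(-107) + 326·150 = 1).


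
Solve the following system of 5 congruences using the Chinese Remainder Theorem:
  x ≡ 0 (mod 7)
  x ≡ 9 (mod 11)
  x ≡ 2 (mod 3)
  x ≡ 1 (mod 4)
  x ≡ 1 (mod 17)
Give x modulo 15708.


Product of moduli M = 7 · 11 · 3 · 4 · 17 = 15708.
Merge one congruence at a time:
  Start: x ≡ 0 (mod 7).
  Combine with x ≡ 9 (mod 11); new modulus lcm = 77.
    Write x = 0 + 7·t and substitute into x ≡ 9 (mod 11): 7·t ≡ 9 − 0 = 9 (mod 11).
    The inverse of 7 mod 11 is 8 (since 7·8 = 56 = 5·11 + 1), so t ≡ 8·9 = 72 ≡ 6 (mod 11).
    Then x = 0 + 7·6 = 42, valid modulo lcm(7, 11) = 77: x ≡ 42 (mod 77).
  Combine with x ≡ 2 (mod 3); new modulus lcm = 231.
    Write x = 42 + 77·t and substitute into x ≡ 2 (mod 3): 77·t ≡ 2 − 42 = -40 (mod 3).
    Reduce coefficients mod 3: 2·t ≡ 2 (mod 3).
    The inverse of 2 mod 3 is 2 (since 2·2 = 4 = 1·3 + 1), so t ≡ 2·2 = 4 ≡ 1 (mod 3).
    Then x = 42 + 77·1 = 119, valid modulo lcm(77, 3) = 231: x ≡ 119 (mod 231).
  Combine with x ≡ 1 (mod 4); new modulus lcm = 924.
    Write x = 119 + 231·t and substitute into x ≡ 1 (mod 4): 231·t ≡ 1 − 119 = -118 (mod 4).
    Reduce coefficients mod 4: 3·t ≡ 2 (mod 4).
    The inverse of 3 mod 4 is 3 (since 3·3 = 9 = 2·4 + 1), so t ≡ 3·2 = 6 ≡ 2 (mod 4).
    Then x = 119 + 231·2 = 581, valid modulo lcm(231, 4) = 924: x ≡ 581 (mod 924).
  Combine with x ≡ 1 (mod 17); new modulus lcm = 15708.
    Write x = 581 + 924·t and substitute into x ≡ 1 (mod 17): 924·t ≡ 1 − 581 = -580 (mod 17).
    Reduce coefficients mod 17: 6·t ≡ 15 (mod 17).
    The inverse of 6 mod 17 is 3 (since 6·3 = 18 = 1·17 + 1), so t ≡ 3·15 = 45 ≡ 11 (mod 17).
    Then x = 581 + 924·11 = 10745, valid modulo lcm(924, 17) = 15708: x ≡ 10745 (mod 15708).
Verify against each original: 10745 mod 7 = 0, 10745 mod 11 = 9, 10745 mod 3 = 2, 10745 mod 4 = 1, 10745 mod 17 = 1.

x ≡ 10745 (mod 15708).


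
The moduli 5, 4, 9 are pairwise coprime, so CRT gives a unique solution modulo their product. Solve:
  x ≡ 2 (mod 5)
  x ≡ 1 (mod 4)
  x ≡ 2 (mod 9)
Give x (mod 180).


Moduli 5, 4, 9 are pairwise coprime; by CRT there is a unique solution modulo M = 5 · 4 · 9 = 180.
Solve pairwise, accumulating the modulus:
  Start with x ≡ 2 (mod 5).
  Combine with x ≡ 1 (mod 4): since gcd(5, 4) = 1, we get a unique residue mod 20.
    Write x = 2 + 5·t and substitute into x ≡ 1 (mod 4): 5·t ≡ 1 − 2 = -1 (mod 4).
    Reduce coefficients mod 4: 1·t ≡ 3 (mod 4).
    So t ≡ 3 (mod 4).
    Then x = 2 + 5·3 = 17, valid modulo lcm(5, 4) = 20: x ≡ 17 (mod 20).
  Combine with x ≡ 2 (mod 9): since gcd(20, 9) = 1, we get a unique residue mod 180.
    Write x = 17 + 20·t and substitute into x ≡ 2 (mod 9): 20·t ≡ 2 − 17 = -15 (mod 9).
    Reduce coefficients mod 9: 2·t ≡ 3 (mod 9).
    The inverse of 2 mod 9 is 5 (since 2·5 = 10 = 1·9 + 1), so t ≡ 5·3 = 15 ≡ 6 (mod 9).
    Then x = 17 + 20·6 = 137, valid modulo lcm(20, 9) = 180: x ≡ 137 (mod 180).
Verify: 137 mod 5 = 2 ✓, 137 mod 4 = 1 ✓, 137 mod 9 = 2 ✓.

x ≡ 137 (mod 180).


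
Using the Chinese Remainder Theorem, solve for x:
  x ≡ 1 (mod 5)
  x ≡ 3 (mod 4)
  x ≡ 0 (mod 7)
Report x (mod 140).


Moduli 5, 4, 7 are pairwise coprime; by CRT there is a unique solution modulo M = 5 · 4 · 7 = 140.
Solve pairwise, accumulating the modulus:
  Start with x ≡ 1 (mod 5).
  Combine with x ≡ 3 (mod 4): since gcd(5, 4) = 1, we get a unique residue mod 20.
    Write x = 1 + 5·t and substitute into x ≡ 3 (mod 4): 5·t ≡ 3 − 1 = 2 (mod 4).
    Reduce coefficients mod 4: 1·t ≡ 2 (mod 4).
    So t ≡ 2 (mod 4).
    Then x = 1 + 5·2 = 11, valid modulo lcm(5, 4) = 20: x ≡ 11 (mod 20).
  Combine with x ≡ 0 (mod 7): since gcd(20, 7) = 1, we get a unique residue mod 140.
    Write x = 11 + 20·t and substitute into x ≡ 0 (mod 7): 20·t ≡ 0 − 11 = -11 (mod 7).
    Reduce coefficients mod 7: 6·t ≡ 3 (mod 7).
    The inverse of 6 mod 7 is 6 (since 6·6 = 36 = 5·7 + 1), so t ≡ 6·3 = 18 ≡ 4 (mod 7).
    Then x = 11 + 20·4 = 91, valid modulo lcm(20, 7) = 140: x ≡ 91 (mod 140).
Verify: 91 mod 5 = 1 ✓, 91 mod 4 = 3 ✓, 91 mod 7 = 0 ✓.

x ≡ 91 (mod 140).


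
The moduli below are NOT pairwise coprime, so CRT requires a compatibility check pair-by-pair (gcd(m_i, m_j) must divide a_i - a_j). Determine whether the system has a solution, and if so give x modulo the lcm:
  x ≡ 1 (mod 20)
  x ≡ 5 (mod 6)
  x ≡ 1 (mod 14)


Moduli 20, 6, 14 are not pairwise coprime, so CRT works modulo lcm(m_i) when all pairwise compatibility conditions hold.
Pairwise compatibility: gcd(m_i, m_j) must divide a_i - a_j for every pair.
Merge one congruence at a time:
  Start: x ≡ 1 (mod 20).
  Combine with x ≡ 5 (mod 6): gcd(20, 6) = 2; 5 - 1 = 4, which IS divisible by 2, so compatible.
    Write x = 1 + 20·t and substitute into x ≡ 5 (mod 6): 20·t ≡ 5 − 1 = 4 (mod 6).
    Divide the congruence (and modulus) by g = 2: 10·t ≡ 2 (mod 3).
    Reduce coefficients mod 3: 1·t ≡ 2 (mod 3).
    So t ≡ 2 (mod 3).
    Then x = 1 + 20·2 = 41, valid modulo lcm(20, 6) = 60: x ≡ 41 (mod 60).
  Combine with x ≡ 1 (mod 14): gcd(60, 14) = 2; 1 - 41 = -40, which IS divisible by 2, so compatible.
    Write x = 41 + 60·t and substitute into x ≡ 1 (mod 14): 60·t ≡ 1 − 41 = -40 (mod 14).
    Divide the congruence (and modulus) by g = 2: 30·t ≡ -20 (mod 7).
    Reduce coefficients mod 7: 2·t ≡ 1 (mod 7).
    The inverse of 2 mod 7 is 4 (since 2·4 = 8 = 1·7 + 1), so t ≡ 4·1 = 4 ≡ 4 (mod 7).
    Then x = 41 + 60·4 = 281, valid modulo lcm(60, 14) = 420: x ≡ 281 (mod 420).
Verify: 281 mod 20 = 1, 281 mod 6 = 5, 281 mod 14 = 1.

x ≡ 281 (mod 420).


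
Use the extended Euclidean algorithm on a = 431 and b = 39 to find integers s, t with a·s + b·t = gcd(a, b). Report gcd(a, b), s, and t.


Euclidean algorithm on (431, 39) — divide until remainder is 0:
  431 = 11 · 39 + 2
  39 = 19 · 2 + 1
  2 = 2 · 1 + 0
gcd(431, 39) = 1.
Track Bezout coefficients alongside the remainders: start with r₀ = 431 = a·1 + b·0 (s = 1, t = 0) and r₁ = 39 = a·0 + b·1 (s = 0, t = 1); each new remainder r_{k+1} = r_{k-1} − q_k·r_k inherits s_{k+1} = s_{k-1} − q_k·s_k, t_{k+1} = t_{k-1} − q_k·t_k, so r_k = a·s_k + b·t_k at every step:
  q = 11: r = 2, s = 1 − 11·0 = 1, t = 0 − 11·1 = -11  (check: 431·1 + 39·(-11) = 2)
  q = 19: r = 1, s = 0 − 19·1 = -19, t = 1 − 19·(-11) = 210  (check: 431·(-19) + 39·210 = 1)
The row with r = 1 (the gcd) gives the Bezout coefficients s = -19, t = 210.
Result: 431 · (-19) + 39 · (210) = 1.

gcd(431, 39) = 1; s = -19, t = 210 (check: 431·(-19) + 39·210 = 1).


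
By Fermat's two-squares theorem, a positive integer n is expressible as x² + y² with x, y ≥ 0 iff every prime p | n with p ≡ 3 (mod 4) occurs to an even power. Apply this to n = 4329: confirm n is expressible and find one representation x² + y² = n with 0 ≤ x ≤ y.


Step 1: Factor n = 4329 = 3^2 · 13 · 37.
Step 2: Check the mod-4 condition on each prime factor: 3 ≡ 3 (mod 4), exponent 2 (must be even); 13 ≡ 1 (mod 4), exponent 1; 37 ≡ 1 (mod 4), exponent 1.
All primes ≡ 3 (mod 4) appear to even exponent (or don't appear), so by the two-squares theorem n IS expressible as a sum of two squares.
Step 3: Build a representation. Group n = k² · m with k = 3 and m = 13 · 37 = 481 (a product of primes ≡ 1 (mod 4)); a representation of m scales to one of n via (k·x)² + (k·y)² = k²(x² + y²). Each prime p ≡ 1 (mod 4) is itself a sum of two squares; find a² by testing p − a² for a perfect square:
  13: 13 − 1² = 12, 13 − 2² = 9 = 3² ⇒ 13 = 2² + 3².
  37: 37 − 1² = 36 = 6² ⇒ 37 = 1² + 6².
  Combine using the Brahmagupta–Fibonacci identity (a² + b²)(c² + d²) = (ac − bd)² + (ad + bc)² = (ac + bd)² + (ad − bc)²:
  13 · 37 = 481: from (2² + 3²)(1² + 6²), take (2·1 − 3·6, 2·6 + 3·1) = (2 − 18, 12 + 3) = (-16, 15); dropping signs (only squares matter) gives (16, 15); check 16² + 15² = 256 + 225 = 481 ✓.
  Scale by k = 3: (3·16, 3·15) = (48, 45).
Step 4: Order so x ≤ y and verify: 45² + 48² = 2025 + 2304 = 4329 = n. ✓

n = 4329 = 45² + 48² (one valid representation with x ≤ y).


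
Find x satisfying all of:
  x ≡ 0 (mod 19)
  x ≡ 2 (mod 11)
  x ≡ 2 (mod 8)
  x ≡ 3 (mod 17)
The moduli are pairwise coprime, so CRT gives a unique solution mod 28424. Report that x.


Product of moduli M = 19 · 11 · 8 · 17 = 28424.
Merge one congruence at a time:
  Start: x ≡ 0 (mod 19).
  Combine with x ≡ 2 (mod 11); new modulus lcm = 209.
    Write x = 0 + 19·t and substitute into x ≡ 2 (mod 11): 19·t ≡ 2 − 0 = 2 (mod 11).
    Reduce coefficients mod 11: 8·t ≡ 2 (mod 11).
    The inverse of 8 mod 11 is 7 (since 8·7 = 56 = 5·11 + 1), so t ≡ 7·2 = 14 ≡ 3 (mod 11).
    Then x = 0 + 19·3 = 57, valid modulo lcm(19, 11) = 209: x ≡ 57 (mod 209).
  Combine with x ≡ 2 (mod 8); new modulus lcm = 1672.
    Write x = 57 + 209·t and substitute into x ≡ 2 (mod 8): 209·t ≡ 2 − 57 = -55 (mod 8).
    Reduce coefficients mod 8: 1·t ≡ 1 (mod 8).
    So t ≡ 1 (mod 8).
    Then x = 57 + 209·1 = 266, valid modulo lcm(209, 8) = 1672: x ≡ 266 (mod 1672).
  Combine with x ≡ 3 (mod 17); new modulus lcm = 28424.
    Write x = 266 + 1672·t and substitute into x ≡ 3 (mod 17): 1672·t ≡ 3 − 266 = -263 (mod 17).
    Reduce coefficients mod 17: 6·t ≡ 9 (mod 17).
    The inverse of 6 mod 17 is 3 (since 6·3 = 18 = 1·17 + 1), so t ≡ 3·9 = 27 ≡ 10 (mod 17).
    Then x = 266 + 1672·10 = 16986, valid modulo lcm(1672, 17) = 28424: x ≡ 16986 (mod 28424).
Verify against each original: 16986 mod 19 = 0, 16986 mod 11 = 2, 16986 mod 8 = 2, 16986 mod 17 = 3.

x ≡ 16986 (mod 28424).


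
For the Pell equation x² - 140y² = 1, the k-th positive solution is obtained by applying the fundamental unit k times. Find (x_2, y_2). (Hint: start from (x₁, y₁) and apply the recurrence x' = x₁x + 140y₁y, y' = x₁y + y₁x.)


Step 1: Find the fundamental solution (x₁, y₁) of x² - 140y² = 1.
  Expand √140 as a continued fraction. a₀ = ⌊√140⌋ = 11; iterate m_{k+1} = d_k·a_k − m_k, d_{k+1} = (140 − m_{k+1}²)/d_k, a_{k+1} = ⌊(a₀ + m_{k+1})/d_{k+1}⌋ (starting m₀ = 0, d₀ = 1), with convergents p_k = a_k·p_{k-1} + p_{k-2}, q_k = a_k·q_{k-1} + q_{k-2} (p₋₁ = 1, q₋₁ = 0):
  k = 0: a₀ = 11; p₀/q₀ = 11/1; p₀² − 140·q₀² = 121 − 140 = -19.
  k = 1: m = 11, d = 19, a = ⌊(11 + 11)/19⌋ = 1; p/q = (1·11 + 1)/(1·1 + 0) = 12/1; p² − 140·q² = 144 − 140 = 4.
  k = 2: m = 8, d = 4, a = ⌊(11 + 8)/4⌋ = 4; p/q = (4·12 + 11)/(4·1 + 1) = 59/5; p² − 140·q² = 3481 − 3500 = -19.
  k = 3: m = 8, d = 19, a = ⌊(11 + 8)/19⌋ = 1; p/q = (1·59 + 12)/(1·5 + 1) = 71/6; p² − 140·q² = 5041 − 5040 = 1.
  The first convergent with p² − 140·q² = 1 gives the fundamental solution (x₁, y₁) = (71, 6).
Step 2: Apply the recurrence (x_{n+1}, y_{n+1}) = (x₁x_n + 140y₁y_n, x₁y_n + y₁x_n) repeatedly.
  From (x_1, y_1) = (71, 6): x_2 = 71·71 + 140·6·6 = 10081; y_2 = 71·6 + 6·71 = 852.
Step 3: Verify x_2² - 140·y_2² = 101626561 - 101626560 = 1 (should be 1). ✓

(x_1, y_1) = (71, 6); (x_2, y_2) = (10081, 852).


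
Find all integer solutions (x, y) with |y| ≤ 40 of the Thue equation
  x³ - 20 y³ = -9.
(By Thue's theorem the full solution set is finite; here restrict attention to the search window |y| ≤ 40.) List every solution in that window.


The equation is x³ - 20y³ = -9. For fixed y, x³ = 20·y³ − 9, so a solution requires the RHS to be a perfect cube.
Strategy: iterate y from -40 to 40, compute RHS = 20·y³ − 9, and check whether it is a (positive or negative) perfect cube.
Check small values of y:
  y = 0: RHS = -9 is not a perfect cube.
  y = 1: RHS = 11 is not a perfect cube.
  y = -1: RHS = -29 is not a perfect cube.
  y = 2: RHS = 151 is not a perfect cube.
  y = -2: RHS = -169 is not a perfect cube.
  y = 3: RHS = 531 is not a perfect cube.
  y = -3: RHS = -549 is not a perfect cube.
Continuing the search up to |y| = 40 finds no solutions either.
No (x, y) in the scanned range satisfies the equation.

No integer solutions with |y| ≤ 40.


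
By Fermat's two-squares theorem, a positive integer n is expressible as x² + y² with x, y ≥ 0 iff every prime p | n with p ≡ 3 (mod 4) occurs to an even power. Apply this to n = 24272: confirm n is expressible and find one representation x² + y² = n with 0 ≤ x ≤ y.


Step 1: Factor n = 24272 = 2^4 · 37 · 41.
Step 2: Check the mod-4 condition on each prime factor: 2 = 2 (special); 37 ≡ 1 (mod 4), exponent 1; 41 ≡ 1 (mod 4), exponent 1.
All primes ≡ 3 (mod 4) appear to even exponent (or don't appear), so by the two-squares theorem n IS expressible as a sum of two squares.
Step 3: Build a representation. Group n = k² · m with k = 4 and m = 37 · 41 = 1517 (a product of primes ≡ 1 (mod 4)); a representation of m scales to one of n via (k·x)² + (k·y)² = k²(x² + y²). Each prime p ≡ 1 (mod 4) is itself a sum of two squares; find a² by testing p − a² for a perfect square:
  37: 37 − 1² = 36 = 6² ⇒ 37 = 1² + 6².
  41: 41 − 1² = 40, 41 − 2² = 37, 41 − 3² = 32, 41 − 4² = 25 = 5² ⇒ 41 = 4² + 5².
  Combine using the Brahmagupta–Fibonacci identity (a² + b²)(c² + d²) = (ac − bd)² + (ad + bc)² = (ac + bd)² + (ad − bc)²:
  37 · 41 = 1517: from (1² + 6²)(4² + 5²), take (1·4 − 6·5, 1·5 + 6·4) = (4 − 30, 5 + 24) = (-26, 29); dropping signs (only squares matter) gives (26, 29); check 26² + 29² = 676 + 841 = 1517 ✓.
  Scale by k = 4: (4·26, 4·29) = (104, 116).
Step 4: Order so x ≤ y and verify: 104² + 116² = 10816 + 13456 = 24272 = n. ✓

n = 24272 = 104² + 116² (one valid representation with x ≤ y).


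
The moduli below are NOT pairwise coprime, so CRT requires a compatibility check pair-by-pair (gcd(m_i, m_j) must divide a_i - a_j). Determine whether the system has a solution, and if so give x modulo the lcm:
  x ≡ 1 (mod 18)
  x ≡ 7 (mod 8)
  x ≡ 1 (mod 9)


Moduli 18, 8, 9 are not pairwise coprime, so CRT works modulo lcm(m_i) when all pairwise compatibility conditions hold.
Pairwise compatibility: gcd(m_i, m_j) must divide a_i - a_j for every pair.
Merge one congruence at a time:
  Start: x ≡ 1 (mod 18).
  Combine with x ≡ 7 (mod 8): gcd(18, 8) = 2; 7 - 1 = 6, which IS divisible by 2, so compatible.
    Write x = 1 + 18·t and substitute into x ≡ 7 (mod 8): 18·t ≡ 7 − 1 = 6 (mod 8).
    Divide the congruence (and modulus) by g = 2: 9·t ≡ 3 (mod 4).
    Reduce coefficients mod 4: 1·t ≡ 3 (mod 4).
    So t ≡ 3 (mod 4).
    Then x = 1 + 18·3 = 55, valid modulo lcm(18, 8) = 72: x ≡ 55 (mod 72).
  Combine with x ≡ 1 (mod 9): gcd(72, 9) = 9; 1 - 55 = -54, which IS divisible by 9, so compatible.
    Write x = 55 + 72·t and substitute into x ≡ 1 (mod 9): 72·t ≡ 1 − 55 = -54 (mod 9).
    Divide the congruence (and modulus) by g = 9: 8·t ≡ -6 (mod 1).
    Modulo 1 every t works; take t = 0.
    Then x = 55 + 72·0 = 55, valid modulo lcm(72, 9) = 72: x ≡ 55 (mod 72).
Verify: 55 mod 18 = 1, 55 mod 8 = 7, 55 mod 9 = 1.

x ≡ 55 (mod 72).


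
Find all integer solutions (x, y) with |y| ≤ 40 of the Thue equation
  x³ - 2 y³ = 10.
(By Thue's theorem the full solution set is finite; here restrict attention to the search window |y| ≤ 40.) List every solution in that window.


The equation is x³ - 2y³ = 10. For fixed y, x³ = 2·y³ + 10, so a solution requires the RHS to be a perfect cube.
Strategy: iterate y from -40 to 40, compute RHS = 2·y³ + 10, and check whether it is a (positive or negative) perfect cube.
Check small values of y:
  y = 0: RHS = 10 is not a perfect cube.
  y = 1: RHS = 12 is not a perfect cube.
  y = -1: RHS = 8 = (2)³ ⇒ x = 2 works.
  y = 2: RHS = 26 is not a perfect cube.
  y = -2: RHS = -6 is not a perfect cube.
  y = 3: RHS = 64 = (4)³ ⇒ x = 4 works.
  y = -3: RHS = -44 is not a perfect cube.
Continuing the search up to |y| = 40 finds no further solutions beyond those listed.
Collected solutions: (2, -1), (4, 3).

Solutions (with |y| ≤ 40): (2, -1), (4, 3).


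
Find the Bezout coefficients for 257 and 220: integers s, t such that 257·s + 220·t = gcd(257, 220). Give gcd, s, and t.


Euclidean algorithm on (257, 220) — divide until remainder is 0:
  257 = 1 · 220 + 37
  220 = 5 · 37 + 35
  37 = 1 · 35 + 2
  35 = 17 · 2 + 1
  2 = 2 · 1 + 0
gcd(257, 220) = 1.
Track Bezout coefficients alongside the remainders: start with r₀ = 257 = a·1 + b·0 (s = 1, t = 0) and r₁ = 220 = a·0 + b·1 (s = 0, t = 1); each new remainder r_{k+1} = r_{k-1} − q_k·r_k inherits s_{k+1} = s_{k-1} − q_k·s_k, t_{k+1} = t_{k-1} − q_k·t_k, so r_k = a·s_k + b·t_k at every step:
  q = 1: r = 37, s = 1 − 1·0 = 1, t = 0 − 1·1 = -1  (check: 257·1 + 220·(-1) = 37)
  q = 5: r = 35, s = 0 − 5·1 = -5, t = 1 − 5·(-1) = 6  (check: 257·(-5) + 220·6 = 35)
  q = 1: r = 2, s = 1 − 1·(-5) = 6, t = -1 − 1·6 = -7  (check: 257·6 + 220·(-7) = 2)
  q = 17: r = 1, s = -5 − 17·6 = -107, t = 6 − 17·(-7) = 125  (check: 257·(-107) + 220·125 = 1)
The row with r = 1 (the gcd) gives the Bezout coefficients s = -107, t = 125.
Result: 257 · (-107) + 220 · (125) = 1.

gcd(257, 220) = 1; s = -107, t = 125 (check: 257·(-107) + 220·125 = 1).


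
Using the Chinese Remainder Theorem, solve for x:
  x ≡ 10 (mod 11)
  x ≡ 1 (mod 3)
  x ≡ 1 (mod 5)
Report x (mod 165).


Moduli 11, 3, 5 are pairwise coprime; by CRT there is a unique solution modulo M = 11 · 3 · 5 = 165.
Solve pairwise, accumulating the modulus:
  Start with x ≡ 10 (mod 11).
  Combine with x ≡ 1 (mod 3): since gcd(11, 3) = 1, we get a unique residue mod 33.
    Write x = 10 + 11·t and substitute into x ≡ 1 (mod 3): 11·t ≡ 1 − 10 = -9 (mod 3).
    Reduce coefficients mod 3: 2·t ≡ 0 (mod 3).
    The inverse of 2 mod 3 is 2 (since 2·2 = 4 = 1·3 + 1), so t ≡ 2·0 = 0 ≡ 0 (mod 3).
    Then x = 10 + 11·0 = 10, valid modulo lcm(11, 3) = 33: x ≡ 10 (mod 33).
  Combine with x ≡ 1 (mod 5): since gcd(33, 5) = 1, we get a unique residue mod 165.
    Write x = 10 + 33·t and substitute into x ≡ 1 (mod 5): 33·t ≡ 1 − 10 = -9 (mod 5).
    Reduce coefficients mod 5: 3·t ≡ 1 (mod 5).
    The inverse of 3 mod 5 is 2 (since 3·2 = 6 = 1·5 + 1), so t ≡ 2·1 = 2 ≡ 2 (mod 5).
    Then x = 10 + 33·2 = 76, valid modulo lcm(33, 5) = 165: x ≡ 76 (mod 165).
Verify: 76 mod 11 = 10 ✓, 76 mod 3 = 1 ✓, 76 mod 5 = 1 ✓.

x ≡ 76 (mod 165).


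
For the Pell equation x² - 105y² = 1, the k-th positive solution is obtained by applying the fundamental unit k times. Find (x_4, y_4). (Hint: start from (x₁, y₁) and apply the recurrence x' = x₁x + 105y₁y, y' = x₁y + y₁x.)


Step 1: Find the fundamental solution (x₁, y₁) of x² - 105y² = 1.
  Expand √105 as a continued fraction. a₀ = ⌊√105⌋ = 10; iterate m_{k+1} = d_k·a_k − m_k, d_{k+1} = (105 − m_{k+1}²)/d_k, a_{k+1} = ⌊(a₀ + m_{k+1})/d_{k+1}⌋ (starting m₀ = 0, d₀ = 1), with convergents p_k = a_k·p_{k-1} + p_{k-2}, q_k = a_k·q_{k-1} + q_{k-2} (p₋₁ = 1, q₋₁ = 0):
  k = 0: a₀ = 10; p₀/q₀ = 10/1; p₀² − 105·q₀² = 100 − 105 = -5.
  k = 1: m = 10, d = 5, a = ⌊(10 + 10)/5⌋ = 4; p/q = (4·10 + 1)/(4·1 + 0) = 41/4; p² − 105·q² = 1681 − 1680 = 1.
  The first convergent with p² − 105·q² = 1 gives the fundamental solution (x₁, y₁) = (41, 4).
Step 2: Apply the recurrence (x_{n+1}, y_{n+1}) = (x₁x_n + 105y₁y_n, x₁y_n + y₁x_n) repeatedly.
  From (x_1, y_1) = (41, 4): x_2 = 41·41 + 105·4·4 = 3361; y_2 = 41·4 + 4·41 = 328.
  From (x_2, y_2) = (3361, 328): x_3 = 41·3361 + 105·4·328 = 275561; y_3 = 41·328 + 4·3361 = 26892.
  From (x_3, y_3) = (275561, 26892): x_4 = 41·275561 + 105·4·26892 = 22592641; y_4 = 41·26892 + 4·275561 = 2204816.
Step 3: Verify x_4² - 105·y_4² = 510427427354881 - 510427427354880 = 1 (should be 1). ✓

(x_1, y_1) = (41, 4); (x_4, y_4) = (22592641, 2204816).


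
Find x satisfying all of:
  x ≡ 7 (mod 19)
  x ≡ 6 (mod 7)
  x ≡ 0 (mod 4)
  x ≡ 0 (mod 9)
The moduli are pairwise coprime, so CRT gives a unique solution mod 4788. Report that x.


Product of moduli M = 19 · 7 · 4 · 9 = 4788.
Merge one congruence at a time:
  Start: x ≡ 7 (mod 19).
  Combine with x ≡ 6 (mod 7); new modulus lcm = 133.
    Write x = 7 + 19·t and substitute into x ≡ 6 (mod 7): 19·t ≡ 6 − 7 = -1 (mod 7).
    Reduce coefficients mod 7: 5·t ≡ 6 (mod 7).
    The inverse of 5 mod 7 is 3 (since 5·3 = 15 = 2·7 + 1), so t ≡ 3·6 = 18 ≡ 4 (mod 7).
    Then x = 7 + 19·4 = 83, valid modulo lcm(19, 7) = 133: x ≡ 83 (mod 133).
  Combine with x ≡ 0 (mod 4); new modulus lcm = 532.
    Write x = 83 + 133·t and substitute into x ≡ 0 (mod 4): 133·t ≡ 0 − 83 = -83 (mod 4).
    Reduce coefficients mod 4: 1·t ≡ 1 (mod 4).
    So t ≡ 1 (mod 4).
    Then x = 83 + 133·1 = 216, valid modulo lcm(133, 4) = 532: x ≡ 216 (mod 532).
  Combine with x ≡ 0 (mod 9); new modulus lcm = 4788.
    Write x = 216 + 532·t and substitute into x ≡ 0 (mod 9): 532·t ≡ 0 − 216 = -216 (mod 9).
    Reduce coefficients mod 9: 1·t ≡ 0 (mod 9).
    So t ≡ 0 (mod 9).
    Then x = 216 + 532·0 = 216, valid modulo lcm(532, 9) = 4788: x ≡ 216 (mod 4788).
Verify against each original: 216 mod 19 = 7, 216 mod 7 = 6, 216 mod 4 = 0, 216 mod 9 = 0.

x ≡ 216 (mod 4788).


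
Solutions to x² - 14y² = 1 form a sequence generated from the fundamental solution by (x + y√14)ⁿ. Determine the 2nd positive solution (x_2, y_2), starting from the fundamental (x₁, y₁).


Step 1: Find the fundamental solution (x₁, y₁) of x² - 14y² = 1.
  Expand √14 as a continued fraction. a₀ = ⌊√14⌋ = 3; iterate m_{k+1} = d_k·a_k − m_k, d_{k+1} = (14 − m_{k+1}²)/d_k, a_{k+1} = ⌊(a₀ + m_{k+1})/d_{k+1}⌋ (starting m₀ = 0, d₀ = 1), with convergents p_k = a_k·p_{k-1} + p_{k-2}, q_k = a_k·q_{k-1} + q_{k-2} (p₋₁ = 1, q₋₁ = 0):
  k = 0: a₀ = 3; p₀/q₀ = 3/1; p₀² − 14·q₀² = 9 − 14 = -5.
  k = 1: m = 3, d = 5, a = ⌊(3 + 3)/5⌋ = 1; p/q = (1·3 + 1)/(1·1 + 0) = 4/1; p² − 14·q² = 16 − 14 = 2.
  k = 2: m = 2, d = 2, a = ⌊(3 + 2)/2⌋ = 2; p/q = (2·4 + 3)/(2·1 + 1) = 11/3; p² − 14·q² = 121 − 126 = -5.
  k = 3: m = 2, d = 5, a = ⌊(3 + 2)/5⌋ = 1; p/q = (1·11 + 4)/(1·3 + 1) = 15/4; p² − 14·q² = 225 − 224 = 1.
  The first convergent with p² − 14·q² = 1 gives the fundamental solution (x₁, y₁) = (15, 4).
Step 2: Apply the recurrence (x_{n+1}, y_{n+1}) = (x₁x_n + 14y₁y_n, x₁y_n + y₁x_n) repeatedly.
  From (x_1, y_1) = (15, 4): x_2 = 15·15 + 14·4·4 = 449; y_2 = 15·4 + 4·15 = 120.
Step 3: Verify x_2² - 14·y_2² = 201601 - 201600 = 1 (should be 1). ✓

(x_1, y_1) = (15, 4); (x_2, y_2) = (449, 120).


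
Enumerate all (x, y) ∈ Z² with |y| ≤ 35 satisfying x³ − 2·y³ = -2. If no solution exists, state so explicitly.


The equation is x³ - 2y³ = -2. For fixed y, x³ = 2·y³ − 2, so a solution requires the RHS to be a perfect cube.
Strategy: iterate y from -35 to 35, compute RHS = 2·y³ − 2, and check whether it is a (positive or negative) perfect cube.
Check small values of y:
  y = 0: RHS = -2 is not a perfect cube.
  y = 1: RHS = 0 = (0)³ ⇒ x = 0 works.
  y = -1: RHS = -4 is not a perfect cube.
  y = 2: RHS = 14 is not a perfect cube.
  y = -2: RHS = -18 is not a perfect cube.
  y = 3: RHS = 52 is not a perfect cube.
  y = -3: RHS = -56 is not a perfect cube.
Continuing the search up to |y| = 35 finds no further solutions beyond those listed.
Collected solutions: (0, 1).

Solutions (with |y| ≤ 35): (0, 1).


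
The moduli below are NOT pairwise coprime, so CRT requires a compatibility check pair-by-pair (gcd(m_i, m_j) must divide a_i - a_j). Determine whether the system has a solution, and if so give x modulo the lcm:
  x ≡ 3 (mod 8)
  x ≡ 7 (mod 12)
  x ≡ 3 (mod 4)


Moduli 8, 12, 4 are not pairwise coprime, so CRT works modulo lcm(m_i) when all pairwise compatibility conditions hold.
Pairwise compatibility: gcd(m_i, m_j) must divide a_i - a_j for every pair.
Merge one congruence at a time:
  Start: x ≡ 3 (mod 8).
  Combine with x ≡ 7 (mod 12): gcd(8, 12) = 4; 7 - 3 = 4, which IS divisible by 4, so compatible.
    Write x = 3 + 8·t and substitute into x ≡ 7 (mod 12): 8·t ≡ 7 − 3 = 4 (mod 12).
    Divide the congruence (and modulus) by g = 4: 2·t ≡ 1 (mod 3).
    The inverse of 2 mod 3 is 2 (since 2·2 = 4 = 1·3 + 1), so t ≡ 2·1 = 2 ≡ 2 (mod 3).
    Then x = 3 + 8·2 = 19, valid modulo lcm(8, 12) = 24: x ≡ 19 (mod 24).
  Combine with x ≡ 3 (mod 4): gcd(24, 4) = 4; 3 - 19 = -16, which IS divisible by 4, so compatible.
    Write x = 19 + 24·t and substitute into x ≡ 3 (mod 4): 24·t ≡ 3 − 19 = -16 (mod 4).
    Divide the congruence (and modulus) by g = 4: 6·t ≡ -4 (mod 1).
    Modulo 1 every t works; take t = 0.
    Then x = 19 + 24·0 = 19, valid modulo lcm(24, 4) = 24: x ≡ 19 (mod 24).
Verify: 19 mod 8 = 3, 19 mod 12 = 7, 19 mod 4 = 3.

x ≡ 19 (mod 24).


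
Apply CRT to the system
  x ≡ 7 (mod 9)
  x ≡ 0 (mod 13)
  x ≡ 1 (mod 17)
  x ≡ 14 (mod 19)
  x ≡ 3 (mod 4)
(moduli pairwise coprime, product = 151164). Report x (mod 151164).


Product of moduli M = 9 · 13 · 17 · 19 · 4 = 151164.
Merge one congruence at a time:
  Start: x ≡ 7 (mod 9).
  Combine with x ≡ 0 (mod 13); new modulus lcm = 117.
    Write x = 7 + 9·t and substitute into x ≡ 0 (mod 13): 9·t ≡ 0 − 7 = -7 (mod 13).
    Reduce coefficients mod 13: 9·t ≡ 6 (mod 13).
    The inverse of 9 mod 13 is 3 (since 9·3 = 27 = 2·13 + 1), so t ≡ 3·6 = 18 ≡ 5 (mod 13).
    Then x = 7 + 9·5 = 52, valid modulo lcm(9, 13) = 117: x ≡ 52 (mod 117).
  Combine with x ≡ 1 (mod 17); new modulus lcm = 1989.
    Write x = 52 + 117·t and substitute into x ≡ 1 (mod 17): 117·t ≡ 1 − 52 = -51 (mod 17).
    Reduce coefficients mod 17: 15·t ≡ 0 (mod 17).
    The inverse of 15 mod 17 is 8 (since 15·8 = 120 = 7·17 + 1), so t ≡ 8·0 = 0 ≡ 0 (mod 17).
    Then x = 52 + 117·0 = 52, valid modulo lcm(117, 17) = 1989: x ≡ 52 (mod 1989).
  Combine with x ≡ 14 (mod 19); new modulus lcm = 37791.
    Write x = 52 + 1989·t and substitute into x ≡ 14 (mod 19): 1989·t ≡ 14 − 52 = -38 (mod 19).
    Reduce coefficients mod 19: 13·t ≡ 0 (mod 19).
    The inverse of 13 mod 19 is 3 (since 13·3 = 39 = 2·19 + 1), so t ≡ 3·0 = 0 ≡ 0 (mod 19).
    Then x = 52 + 1989·0 = 52, valid modulo lcm(1989, 19) = 37791: x ≡ 52 (mod 37791).
  Combine with x ≡ 3 (mod 4); new modulus lcm = 151164.
    Write x = 52 + 37791·t and substitute into x ≡ 3 (mod 4): 37791·t ≡ 3 − 52 = -49 (mod 4).
    Reduce coefficients mod 4: 3·t ≡ 3 (mod 4).
    The inverse of 3 mod 4 is 3 (since 3·3 = 9 = 2·4 + 1), so t ≡ 3·3 = 9 ≡ 1 (mod 4).
    Then x = 52 + 37791·1 = 37843, valid modulo lcm(37791, 4) = 151164: x ≡ 37843 (mod 151164).
Verify against each original: 37843 mod 9 = 7, 37843 mod 13 = 0, 37843 mod 17 = 1, 37843 mod 19 = 14, 37843 mod 4 = 3.

x ≡ 37843 (mod 151164).


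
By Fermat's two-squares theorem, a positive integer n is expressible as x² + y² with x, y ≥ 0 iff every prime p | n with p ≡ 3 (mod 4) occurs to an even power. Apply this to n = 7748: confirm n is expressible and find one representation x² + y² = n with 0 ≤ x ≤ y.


Step 1: Factor n = 7748 = 2^2 · 13 · 149.
Step 2: Check the mod-4 condition on each prime factor: 2 = 2 (special); 13 ≡ 1 (mod 4), exponent 1; 149 ≡ 1 (mod 4), exponent 1.
All primes ≡ 3 (mod 4) appear to even exponent (or don't appear), so by the two-squares theorem n IS expressible as a sum of two squares.
Step 3: Build a representation. Group n = k² · m with k = 2 and m = 13 · 149 = 1937 (a product of primes ≡ 1 (mod 4)); a representation of m scales to one of n via (k·x)² + (k·y)² = k²(x² + y²). Each prime p ≡ 1 (mod 4) is itself a sum of two squares; find a² by testing p − a² for a perfect square:
  13: 13 − 1² = 12, 13 − 2² = 9 = 3² ⇒ 13 = 2² + 3².
  149: 149 − 1² = 148, 149 − 2² = 145, 149 − 3² = 140, 149 − 4² = 133, 149 − 5² = 124, 149 − 6² = 113, 149 − 7² = 100 = 10² ⇒ 149 = 7² + 10².
  Combine using the Brahmagupta–Fibonacci identity (a² + b²)(c² + d²) = (ac − bd)² + (ad + bc)² = (ac + bd)² + (ad − bc)²:
  13 · 149 = 1937: from (2² + 3²)(7² + 10²), take (2·7 − 3·10, 2·10 + 3·7) = (14 − 30, 20 + 21) = (-16, 41); dropping signs (only squares matter) gives (16, 41); check 16² + 41² = 256 + 1681 = 1937 ✓.
  Scale by k = 2: (2·16, 2·41) = (32, 82).
Step 4: Order so x ≤ y and verify: 32² + 82² = 1024 + 6724 = 7748 = n. ✓

n = 7748 = 32² + 82² (one valid representation with x ≤ y).


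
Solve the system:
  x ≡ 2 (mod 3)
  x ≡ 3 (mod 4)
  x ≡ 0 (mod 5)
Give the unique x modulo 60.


Moduli 3, 4, 5 are pairwise coprime; by CRT there is a unique solution modulo M = 3 · 4 · 5 = 60.
Solve pairwise, accumulating the modulus:
  Start with x ≡ 2 (mod 3).
  Combine with x ≡ 3 (mod 4): since gcd(3, 4) = 1, we get a unique residue mod 12.
    Write x = 2 + 3·t and substitute into x ≡ 3 (mod 4): 3·t ≡ 3 − 2 = 1 (mod 4).
    The inverse of 3 mod 4 is 3 (since 3·3 = 9 = 2·4 + 1), so t ≡ 3·1 = 3 ≡ 3 (mod 4).
    Then x = 2 + 3·3 = 11, valid modulo lcm(3, 4) = 12: x ≡ 11 (mod 12).
  Combine with x ≡ 0 (mod 5): since gcd(12, 5) = 1, we get a unique residue mod 60.
    Write x = 11 + 12·t and substitute into x ≡ 0 (mod 5): 12·t ≡ 0 − 11 = -11 (mod 5).
    Reduce coefficients mod 5: 2·t ≡ 4 (mod 5).
    The inverse of 2 mod 5 is 3 (since 2·3 = 6 = 1·5 + 1), so t ≡ 3·4 = 12 ≡ 2 (mod 5).
    Then x = 11 + 12·2 = 35, valid modulo lcm(12, 5) = 60: x ≡ 35 (mod 60).
Verify: 35 mod 3 = 2 ✓, 35 mod 4 = 3 ✓, 35 mod 5 = 0 ✓.

x ≡ 35 (mod 60).


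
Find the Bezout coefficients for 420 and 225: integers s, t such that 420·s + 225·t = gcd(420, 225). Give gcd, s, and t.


Euclidean algorithm on (420, 225) — divide until remainder is 0:
  420 = 1 · 225 + 195
  225 = 1 · 195 + 30
  195 = 6 · 30 + 15
  30 = 2 · 15 + 0
gcd(420, 225) = 15.
Track Bezout coefficients alongside the remainders: start with r₀ = 420 = a·1 + b·0 (s = 1, t = 0) and r₁ = 225 = a·0 + b·1 (s = 0, t = 1); each new remainder r_{k+1} = r_{k-1} − q_k·r_k inherits s_{k+1} = s_{k-1} − q_k·s_k, t_{k+1} = t_{k-1} − q_k·t_k, so r_k = a·s_k + b·t_k at every step:
  q = 1: r = 195, s = 1 − 1·0 = 1, t = 0 − 1·1 = -1  (check: 420·1 + 225·(-1) = 195)
  q = 1: r = 30, s = 0 − 1·1 = -1, t = 1 − 1·(-1) = 2  (check: 420·(-1) + 225·2 = 30)
  q = 6: r = 15, s = 1 − 6·(-1) = 7, t = -1 − 6·2 = -13  (check: 420·7 + 225·(-13) = 15)
The row with r = 15 (the gcd) gives the Bezout coefficients s = 7, t = -13.
Result: 420 · (7) + 225 · (-13) = 15.

gcd(420, 225) = 15; s = 7, t = -13 (check: 420·7 + 225·(-13) = 15).


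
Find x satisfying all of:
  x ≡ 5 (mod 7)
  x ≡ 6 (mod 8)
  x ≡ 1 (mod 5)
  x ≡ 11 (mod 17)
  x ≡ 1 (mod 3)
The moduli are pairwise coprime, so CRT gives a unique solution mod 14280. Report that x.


Product of moduli M = 7 · 8 · 5 · 17 · 3 = 14280.
Merge one congruence at a time:
  Start: x ≡ 5 (mod 7).
  Combine with x ≡ 6 (mod 8); new modulus lcm = 56.
    Write x = 5 + 7·t and substitute into x ≡ 6 (mod 8): 7·t ≡ 6 − 5 = 1 (mod 8).
    The inverse of 7 mod 8 is 7 (since 7·7 = 49 = 6·8 + 1), so t ≡ 7·1 = 7 ≡ 7 (mod 8).
    Then x = 5 + 7·7 = 54, valid modulo lcm(7, 8) = 56: x ≡ 54 (mod 56).
  Combine with x ≡ 1 (mod 5); new modulus lcm = 280.
    Write x = 54 + 56·t and substitute into x ≡ 1 (mod 5): 56·t ≡ 1 − 54 = -53 (mod 5).
    Reduce coefficients mod 5: 1·t ≡ 2 (mod 5).
    So t ≡ 2 (mod 5).
    Then x = 54 + 56·2 = 166, valid modulo lcm(56, 5) = 280: x ≡ 166 (mod 280).
  Combine with x ≡ 11 (mod 17); new modulus lcm = 4760.
    Write x = 166 + 280·t and substitute into x ≡ 11 (mod 17): 280·t ≡ 11 − 166 = -155 (mod 17).
    Reduce coefficients mod 17: 8·t ≡ 15 (mod 17).
    The inverse of 8 mod 17 is 15 (since 8·15 = 120 = 7·17 + 1), so t ≡ 15·15 = 225 ≡ 4 (mod 17).
    Then x = 166 + 280·4 = 1286, valid modulo lcm(280, 17) = 4760: x ≡ 1286 (mod 4760).
  Combine with x ≡ 1 (mod 3); new modulus lcm = 14280.
    Write x = 1286 + 4760·t and substitute into x ≡ 1 (mod 3): 4760·t ≡ 1 − 1286 = -1285 (mod 3).
    Reduce coefficients mod 3: 2·t ≡ 2 (mod 3).
    The inverse of 2 mod 3 is 2 (since 2·2 = 4 = 1·3 + 1), so t ≡ 2·2 = 4 ≡ 1 (mod 3).
    Then x = 1286 + 4760·1 = 6046, valid modulo lcm(4760, 3) = 14280: x ≡ 6046 (mod 14280).
Verify against each original: 6046 mod 7 = 5, 6046 mod 8 = 6, 6046 mod 5 = 1, 6046 mod 17 = 11, 6046 mod 3 = 1.

x ≡ 6046 (mod 14280).


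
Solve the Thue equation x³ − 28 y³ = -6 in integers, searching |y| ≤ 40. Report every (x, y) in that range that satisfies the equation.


The equation is x³ - 28y³ = -6. For fixed y, x³ = 28·y³ − 6, so a solution requires the RHS to be a perfect cube.
Strategy: iterate y from -40 to 40, compute RHS = 28·y³ − 6, and check whether it is a (positive or negative) perfect cube.
Check small values of y:
  y = 0: RHS = -6 is not a perfect cube.
  y = 1: RHS = 22 is not a perfect cube.
  y = -1: RHS = -34 is not a perfect cube.
  y = 2: RHS = 218 is not a perfect cube.
  y = -2: RHS = -230 is not a perfect cube.
  y = 3: RHS = 750 is not a perfect cube.
  y = -3: RHS = -762 is not a perfect cube.
Continuing the search up to |y| = 40 finds no solutions either.
No (x, y) in the scanned range satisfies the equation.

No integer solutions with |y| ≤ 40.


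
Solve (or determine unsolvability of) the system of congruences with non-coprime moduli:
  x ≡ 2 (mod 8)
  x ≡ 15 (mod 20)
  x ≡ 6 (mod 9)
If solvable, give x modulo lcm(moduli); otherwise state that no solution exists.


Moduli 8, 20, 9 are not pairwise coprime, so CRT works modulo lcm(m_i) when all pairwise compatibility conditions hold.
Pairwise compatibility: gcd(m_i, m_j) must divide a_i - a_j for every pair.
Merge one congruence at a time:
  Start: x ≡ 2 (mod 8).
  Combine with x ≡ 15 (mod 20): gcd(8, 20) = 4, and 15 - 2 = 13 is NOT divisible by 4.
    ⇒ system is inconsistent (no integer solution).

No solution (the system is inconsistent).


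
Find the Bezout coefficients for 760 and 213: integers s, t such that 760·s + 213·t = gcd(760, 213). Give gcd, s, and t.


Euclidean algorithm on (760, 213) — divide until remainder is 0:
  760 = 3 · 213 + 121
  213 = 1 · 121 + 92
  121 = 1 · 92 + 29
  92 = 3 · 29 + 5
  29 = 5 · 5 + 4
  5 = 1 · 4 + 1
  4 = 4 · 1 + 0
gcd(760, 213) = 1.
Track Bezout coefficients alongside the remainders: start with r₀ = 760 = a·1 + b·0 (s = 1, t = 0) and r₁ = 213 = a·0 + b·1 (s = 0, t = 1); each new remainder r_{k+1} = r_{k-1} − q_k·r_k inherits s_{k+1} = s_{k-1} − q_k·s_k, t_{k+1} = t_{k-1} − q_k·t_k, so r_k = a·s_k + b·t_k at every step:
  q = 3: r = 121, s = 1 − 3·0 = 1, t = 0 − 3·1 = -3  (check: 760·1 + 213·(-3) = 121)
  q = 1: r = 92, s = 0 − 1·1 = -1, t = 1 − 1·(-3) = 4  (check: 760·(-1) + 213·4 = 92)
  q = 1: r = 29, s = 1 − 1·(-1) = 2, t = -3 − 1·4 = -7  (check: 760·2 + 213·(-7) = 29)
  q = 3: r = 5, s = -1 − 3·2 = -7, t = 4 − 3·(-7) = 25  (check: 760·(-7) + 213·25 = 5)
  q = 5: r = 4, s = 2 − 5·(-7) = 37, t = -7 − 5·25 = -132  (check: 760·37 + 213·(-132) = 4)
  q = 1: r = 1, s = -7 − 1·37 = -44, t = 25 − 1·(-132) = 157  (check: 760·(-44) + 213·157 = 1)
The row with r = 1 (the gcd) gives the Bezout coefficients s = -44, t = 157.
Result: 760 · (-44) + 213 · (157) = 1.

gcd(760, 213) = 1; s = -44, t = 157 (check: 760·(-44) + 213·157 = 1).


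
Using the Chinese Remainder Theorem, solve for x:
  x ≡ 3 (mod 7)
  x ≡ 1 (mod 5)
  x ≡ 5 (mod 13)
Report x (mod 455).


Moduli 7, 5, 13 are pairwise coprime; by CRT there is a unique solution modulo M = 7 · 5 · 13 = 455.
Solve pairwise, accumulating the modulus:
  Start with x ≡ 3 (mod 7).
  Combine with x ≡ 1 (mod 5): since gcd(7, 5) = 1, we get a unique residue mod 35.
    Write x = 3 + 7·t and substitute into x ≡ 1 (mod 5): 7·t ≡ 1 − 3 = -2 (mod 5).
    Reduce coefficients mod 5: 2·t ≡ 3 (mod 5).
    The inverse of 2 mod 5 is 3 (since 2·3 = 6 = 1·5 + 1), so t ≡ 3·3 = 9 ≡ 4 (mod 5).
    Then x = 3 + 7·4 = 31, valid modulo lcm(7, 5) = 35: x ≡ 31 (mod 35).
  Combine with x ≡ 5 (mod 13): since gcd(35, 13) = 1, we get a unique residue mod 455.
    Write x = 31 + 35·t and substitute into x ≡ 5 (mod 13): 35·t ≡ 5 − 31 = -26 (mod 13).
    Reduce coefficients mod 13: 9·t ≡ 0 (mod 13).
    The inverse of 9 mod 13 is 3 (since 9·3 = 27 = 2·13 + 1), so t ≡ 3·0 = 0 ≡ 0 (mod 13).
    Then x = 31 + 35·0 = 31, valid modulo lcm(35, 13) = 455: x ≡ 31 (mod 455).
Verify: 31 mod 7 = 3 ✓, 31 mod 5 = 1 ✓, 31 mod 13 = 5 ✓.

x ≡ 31 (mod 455).
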